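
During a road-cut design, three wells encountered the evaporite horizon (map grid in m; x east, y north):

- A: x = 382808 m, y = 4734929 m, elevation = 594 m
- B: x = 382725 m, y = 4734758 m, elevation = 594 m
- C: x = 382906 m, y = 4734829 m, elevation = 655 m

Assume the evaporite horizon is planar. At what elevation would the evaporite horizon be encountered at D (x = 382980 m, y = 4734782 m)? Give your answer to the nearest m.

Let the plane be z = a·x + b·y + c.
B−A: −83a − 171b = 0;  C−A: 98a − 100b = 61.
Solving gives a = 0.41627424, b = −0.20205124.
Then c = 594 − a·382808 − b·4734929 = 797939.17.
At (382980, 4734782): z = 159424.7 − 956668.6 + 797939.17 = 695.3 m.

695 m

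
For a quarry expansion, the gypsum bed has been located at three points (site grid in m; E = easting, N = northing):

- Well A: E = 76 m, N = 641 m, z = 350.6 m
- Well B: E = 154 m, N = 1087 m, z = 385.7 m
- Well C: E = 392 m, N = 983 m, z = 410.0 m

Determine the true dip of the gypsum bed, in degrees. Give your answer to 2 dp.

Let the plane be z = a·E + b·N + c.
Well B−Well A: 78a + 446b = 35.1;  Well C−Well A: 316a + 342b = 59.4.
Solving gives a = 0.12680, b = 0.05652.
Gradient magnitude |∇z| = √(a² + b²) = √(0.01608 + 0.00319) = 0.13883.
True dip = arctan(0.13883) = 7.90°, dipping toward WSW (azimuth ≈ 246°).

7.90°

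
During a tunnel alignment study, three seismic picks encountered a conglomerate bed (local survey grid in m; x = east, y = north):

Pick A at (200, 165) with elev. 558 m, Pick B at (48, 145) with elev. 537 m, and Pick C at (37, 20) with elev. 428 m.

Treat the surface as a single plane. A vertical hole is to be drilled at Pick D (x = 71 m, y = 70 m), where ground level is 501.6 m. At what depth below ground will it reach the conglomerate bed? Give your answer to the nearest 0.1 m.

Two edge vectors: Pick A→Pick B = (-152, -20, -21), Pick A→Pick C = (-163, -145, -130).
Normal n = (Pick A→Pick B) × (Pick A→Pick C) = (-445, -16337, 18780).
So ∂z/∂x = −n_x/n_z = 0.02370 and ∂z/∂y = −n_y/n_z = 0.86991.
Intercept c from Pick A: 558 − 4.74 − 143.54 = 409.72.
At (71, 70): z_contact = 1.68 + 60.89 + 409.72 = 472.30 m.
Depth below ground = 501.6 − 472.30 = 29.3 m.

29.3 m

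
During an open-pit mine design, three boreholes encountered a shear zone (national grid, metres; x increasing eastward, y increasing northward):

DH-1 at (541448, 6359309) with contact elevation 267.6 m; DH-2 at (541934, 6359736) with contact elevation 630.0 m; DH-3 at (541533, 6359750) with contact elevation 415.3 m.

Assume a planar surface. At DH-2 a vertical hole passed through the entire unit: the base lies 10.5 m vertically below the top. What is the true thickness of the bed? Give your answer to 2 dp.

9.04 m

Let the plane be z = a·x + b·y + c.
DH-2−DH-1: 486a + 427b = 362.4;  DH-3−DH-1: 85a + 441b = 147.7.
Solving gives a = 0.54345, b = 0.23017.
|∇z| = √(a²+b²) = 0.59018, so dip δ = arctan(0.59018) = 30.55°.
True thickness = vertical thickness × cos δ = 10.5 × cos 30.55° = 9.04 m.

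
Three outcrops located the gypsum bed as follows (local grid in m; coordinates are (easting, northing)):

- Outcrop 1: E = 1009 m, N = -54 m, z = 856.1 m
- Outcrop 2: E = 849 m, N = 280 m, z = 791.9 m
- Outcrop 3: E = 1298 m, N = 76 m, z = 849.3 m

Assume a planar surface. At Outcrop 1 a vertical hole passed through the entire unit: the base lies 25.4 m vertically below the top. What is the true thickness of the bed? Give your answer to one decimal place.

25.0 m

Let the plane be z = a·E + b·N + c.
Outcrop 2−Outcrop 1: −160a + 334b = −64.2;  Outcrop 3−Outcrop 1: 289a + 130b = −6.8.
Solving gives a = 0.05178, b = −0.16741.
|∇z| = √(a²+b²) = 0.17524, so dip δ = arctan(0.17524) = 9.94°.
True thickness = vertical thickness × cos δ = 25.4 × cos 9.94° = 25.0 m.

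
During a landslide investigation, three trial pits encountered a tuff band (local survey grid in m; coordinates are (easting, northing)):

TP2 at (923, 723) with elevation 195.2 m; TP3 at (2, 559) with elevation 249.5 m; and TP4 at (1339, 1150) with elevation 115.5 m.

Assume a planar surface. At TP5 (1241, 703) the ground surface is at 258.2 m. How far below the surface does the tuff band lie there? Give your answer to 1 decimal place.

Two edge vectors: TP2→TP3 = (-921, -164, 54.3), TP2→TP4 = (416, 427, -79.7).
Normal n = (TP2→TP3) × (TP2→TP4) = (-10115.3, -50814.9, -325043).
So ∂z/∂E = −n_x/n_z = −0.031120 and ∂z/∂N = −n_y/n_z = −0.156333.
Intercept c from TP2: 195.2 + 28.72 + 113.03 = 336.95.
At (1241, 703): z_contact = −38.62 − 109.90 + 336.95 = 188.43 m.
Depth below ground = 258.2 − 188.43 = 69.8 m.

69.8 m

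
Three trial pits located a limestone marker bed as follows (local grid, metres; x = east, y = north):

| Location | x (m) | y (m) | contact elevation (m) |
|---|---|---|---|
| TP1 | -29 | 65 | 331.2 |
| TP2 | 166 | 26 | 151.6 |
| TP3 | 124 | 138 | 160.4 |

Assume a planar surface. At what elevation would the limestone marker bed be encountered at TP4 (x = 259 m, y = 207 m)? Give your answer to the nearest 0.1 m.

Let the plane be z = a·x + b·y + c.
TP2−TP1: 195a − 39b = −179.6;  TP3−TP1: 153a + 73b = −170.8.
Solving gives a = −0.97871, b = −0.28845.
Then c = 331.2 − a·-29 − b·65 = 321.57.
At (259, 207): z = −253.5 − 59.7 + 321.57 = 8.4 m.

8.4 m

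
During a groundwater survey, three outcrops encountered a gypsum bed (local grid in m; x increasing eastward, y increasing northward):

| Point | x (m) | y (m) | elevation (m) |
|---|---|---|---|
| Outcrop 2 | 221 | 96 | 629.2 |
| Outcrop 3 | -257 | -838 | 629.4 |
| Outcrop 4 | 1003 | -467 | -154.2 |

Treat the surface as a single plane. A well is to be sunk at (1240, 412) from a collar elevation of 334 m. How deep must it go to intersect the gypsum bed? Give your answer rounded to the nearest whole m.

Two edge vectors: Outcrop 2→Outcrop 3 = (-478, -934, 0.2), Outcrop 2→Outcrop 4 = (782, -563, -783.4).
Normal n = (Outcrop 2→Outcrop 3) × (Outcrop 2→Outcrop 4) = (731808.2, -374308.8, 999502).
So ∂z/∂x = −n_x/n_z = −0.73217 and ∂z/∂y = −n_y/n_z = 0.37450.
Intercept c from Outcrop 2: 629.2 + 161.81 − 35.95 = 755.06.
At (1240, 412): z_contact = −907.9 + 154.3 + 755.06 = 1.5 m.
Depth below ground = 334 − 1.5 = 333 m.

333 m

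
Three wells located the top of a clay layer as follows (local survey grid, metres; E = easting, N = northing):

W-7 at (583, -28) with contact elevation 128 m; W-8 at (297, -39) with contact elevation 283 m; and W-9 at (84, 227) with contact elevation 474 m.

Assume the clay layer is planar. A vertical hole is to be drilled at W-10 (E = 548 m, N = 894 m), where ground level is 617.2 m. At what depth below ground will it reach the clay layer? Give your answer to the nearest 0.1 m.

Let the plane be z = a·E + b·N + c.
W-8−W-7: −286a − 11b = 155;  W-9−W-7: −499a + 255b = 346.
Solving gives a = −0.55256, b = 0.27558.
Then c = 128 − a·583 − b·-28 = 457.86.
At (548, 894): z_contact = −302.80 + 246.37 + 457.86 = 401.43 m.
Depth below ground = 617.2 − 401.43 = 215.8 m.

215.8 m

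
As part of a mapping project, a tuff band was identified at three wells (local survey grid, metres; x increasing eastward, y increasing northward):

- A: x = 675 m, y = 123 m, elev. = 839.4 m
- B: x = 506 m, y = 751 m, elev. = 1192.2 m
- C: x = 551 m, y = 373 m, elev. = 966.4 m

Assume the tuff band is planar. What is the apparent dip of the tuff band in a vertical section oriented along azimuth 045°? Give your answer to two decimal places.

31.38°

Two edge vectors: A→B = (-169, 628, 352.8), A→C = (-124, 250, 127).
Normal n = (A→B) × (A→C) = (-8444, -22284.2, 35622).
So ∂z/∂x = −n_x/n_z = 0.23704 and ∂z/∂y = −n_y/n_z = 0.62557.
Unit vector along 045° is (sin 45°, cos 45°) = (0.7071, 0.7071).
Slope in that direction = a·(0.7071) + b·(0.7071) = 0.60996.
Apparent dip = arctan|0.60996| = 31.38° (true dip is 33.8°, so apparent ≤ true as expected).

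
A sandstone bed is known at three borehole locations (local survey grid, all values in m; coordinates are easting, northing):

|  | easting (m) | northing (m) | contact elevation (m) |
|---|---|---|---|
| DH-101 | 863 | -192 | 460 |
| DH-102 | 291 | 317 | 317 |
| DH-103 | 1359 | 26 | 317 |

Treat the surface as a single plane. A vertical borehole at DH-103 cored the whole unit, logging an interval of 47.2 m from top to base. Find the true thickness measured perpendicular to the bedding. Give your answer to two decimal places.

Two edge vectors: DH-101→DH-102 = (-572, 509, -143), DH-101→DH-103 = (496, 218, -143).
Normal n = (DH-101→DH-102) × (DH-101→DH-103) = (-41613, -152724, -377160).
So ∂z/∂easting = −n_x/n_z = −0.11033 and ∂z/∂northing = −n_y/n_z = −0.40493.
|∇z| = √(a²+b²) = 0.41969, so dip δ = arctan(0.41969) = 22.77°.
True thickness = vertical thickness × cos δ = 47.2 × cos 22.77° = 43.52 m.

43.52 m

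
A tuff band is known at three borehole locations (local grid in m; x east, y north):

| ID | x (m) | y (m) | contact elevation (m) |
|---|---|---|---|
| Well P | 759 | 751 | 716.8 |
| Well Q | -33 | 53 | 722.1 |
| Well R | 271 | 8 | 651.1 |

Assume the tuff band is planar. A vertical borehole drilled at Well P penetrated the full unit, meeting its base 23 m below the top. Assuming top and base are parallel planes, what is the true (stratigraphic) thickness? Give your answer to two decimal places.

22.04 m

Two edge vectors: Well P→Well Q = (-792, -698, 5.3), Well P→Well R = (-488, -743, -65.7).
Normal n = (Well P→Well Q) × (Well P→Well R) = (49796.5, -54620.8, 247832).
So ∂z/∂x = −n_x/n_z = −0.20093 and ∂z/∂y = −n_y/n_z = 0.22039.
|∇z| = √(a²+b²) = 0.29824, so dip δ = arctan(0.29824) = 16.61°.
True thickness = vertical thickness × cos δ = 23 × cos 16.61° = 22.04 m.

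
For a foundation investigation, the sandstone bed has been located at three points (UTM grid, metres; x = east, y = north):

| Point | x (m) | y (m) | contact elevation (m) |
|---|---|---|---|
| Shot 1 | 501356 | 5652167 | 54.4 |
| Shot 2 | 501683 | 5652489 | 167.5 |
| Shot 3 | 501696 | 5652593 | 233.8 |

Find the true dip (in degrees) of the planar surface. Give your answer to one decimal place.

36.9°

Let the plane be z = a·x + b·y + c.
Shot 2−Shot 1: 327a + 322b = 113.1;  Shot 3−Shot 1: 340a + 426b = 179.4.
Solving gives a = −0.32145, b = 0.67768.
Gradient magnitude |∇z| = √(a² + b²) = √(0.10333 + 0.45925) = 0.75005.
True dip = arctan(0.75005) = 36.9°, dipping toward SSE (azimuth ≈ 155°).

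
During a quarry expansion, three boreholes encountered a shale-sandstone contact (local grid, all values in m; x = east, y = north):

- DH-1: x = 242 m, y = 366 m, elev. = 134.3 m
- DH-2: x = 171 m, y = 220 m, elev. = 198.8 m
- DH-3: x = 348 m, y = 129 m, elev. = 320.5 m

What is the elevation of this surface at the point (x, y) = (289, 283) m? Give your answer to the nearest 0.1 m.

203.1 m

Let the plane be z = a·x + b·y + c.
DH-2−DH-1: −71a − 146b = 64.5;  DH-3−DH-1: 106a − 237b = 186.2.
Solving gives a = 0.36835, b = −0.62091.
Then c = 134.3 − a·242 − b·366 = 272.41.
At (289, 283): z = 106.5 − 175.7 + 272.41 = 203.1 m.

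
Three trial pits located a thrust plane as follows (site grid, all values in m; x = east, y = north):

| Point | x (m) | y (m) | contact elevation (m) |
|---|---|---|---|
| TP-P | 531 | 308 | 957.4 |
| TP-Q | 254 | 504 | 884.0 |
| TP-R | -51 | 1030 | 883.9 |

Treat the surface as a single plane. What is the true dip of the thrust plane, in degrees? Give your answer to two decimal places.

27.43°

Two edge vectors: TP-P→TP-Q = (-277, 196, -73.4), TP-P→TP-R = (-582, 722, -73.5).
Normal n = (TP-P→TP-Q) × (TP-P→TP-R) = (38588.8, 22359.3, -85922).
So ∂z/∂x = −n_x/n_z = 0.44911 and ∂z/∂y = −n_y/n_z = 0.26023.
Gradient magnitude |∇z| = √(a² + b²) = √(0.20170 + 0.06772) = 0.51906.
True dip = arctan(0.51906) = 27.43°, dipping toward WSW (azimuth ≈ 240°).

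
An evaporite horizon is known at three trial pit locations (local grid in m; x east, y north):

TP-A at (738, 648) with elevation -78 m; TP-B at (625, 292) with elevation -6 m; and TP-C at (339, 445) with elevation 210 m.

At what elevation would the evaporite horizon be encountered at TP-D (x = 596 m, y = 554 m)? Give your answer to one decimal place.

23.8 m

Two edge vectors: TP-A→TP-B = (-113, -356, 72), TP-A→TP-C = (-399, -203, 288).
Normal n = (TP-A→TP-B) × (TP-A→TP-C) = (-87912, 3816, -119105).
So ∂z/∂x = −n_x/n_z = −0.73811 and ∂z/∂y = −n_y/n_z = 0.03204.
Intercept c from TP-A: -78 + 544.72 − 20.76 = 445.96.
At (596, 554): z = −439.9 + 17.7 + 445.96 = 23.8 m.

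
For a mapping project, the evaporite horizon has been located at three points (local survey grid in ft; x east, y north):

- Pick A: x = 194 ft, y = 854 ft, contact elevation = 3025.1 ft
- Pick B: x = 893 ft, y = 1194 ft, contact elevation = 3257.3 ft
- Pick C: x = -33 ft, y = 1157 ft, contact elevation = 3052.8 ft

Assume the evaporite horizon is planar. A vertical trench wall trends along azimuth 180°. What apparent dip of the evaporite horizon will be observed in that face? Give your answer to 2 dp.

Two edge vectors: Pick A→Pick B = (699, 340, 232.2), Pick A→Pick C = (-227, 303, 27.7).
Normal n = (Pick A→Pick B) × (Pick A→Pick C) = (-60938.6, -72071.7, 288977).
So ∂z/∂x = −n_x/n_z = 0.21088 and ∂z/∂y = −n_y/n_z = 0.24940.
Unit vector along 180° is (sin 180°, cos 180°) = (0.0000, -1.0000).
Slope in that direction = a·(0.0000) + b·(-1.0000) = −0.24940.
Apparent dip = arctan|0.24940| = 14.00° (true dip is 18.1°, so apparent ≤ true as expected).

14.00°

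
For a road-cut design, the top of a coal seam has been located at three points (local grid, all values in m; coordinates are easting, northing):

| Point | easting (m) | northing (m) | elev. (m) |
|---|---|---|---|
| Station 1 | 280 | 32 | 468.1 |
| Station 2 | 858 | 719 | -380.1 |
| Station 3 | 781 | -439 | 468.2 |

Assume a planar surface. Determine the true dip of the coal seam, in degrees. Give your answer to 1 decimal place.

Let the plane be z = a·easting + b·northing + c.
Station 2−Station 1: 578a + 687b = −848.2;  Station 3−Station 1: 501a − 471b = 0.1.
Solving gives a = −0.64798, b = −0.68947.
Gradient magnitude |∇z| = √(a² + b²) = √(0.41988 + 0.47537) = 0.94618.
True dip = arctan(0.94618) = 43.4°, dipping toward NE (azimuth ≈ 043°).

43.4°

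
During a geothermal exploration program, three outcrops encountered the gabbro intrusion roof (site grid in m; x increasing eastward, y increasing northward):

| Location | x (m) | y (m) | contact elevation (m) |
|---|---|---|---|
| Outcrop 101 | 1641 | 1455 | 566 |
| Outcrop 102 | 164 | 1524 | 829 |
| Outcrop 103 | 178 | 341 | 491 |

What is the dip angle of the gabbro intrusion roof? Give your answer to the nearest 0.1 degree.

Let the plane be z = a·x + b·y + c.
Outcrop 102−Outcrop 101: −1477a + 69b = 263;  Outcrop 103−Outcrop 101: −1463a − 1114b = −75.
Solving gives a = −0.16481, b = 0.28376.
Gradient magnitude |∇z| = √(a² + b²) = √(0.02716 + 0.08052) = 0.32815.
True dip = arctan(0.32815) = 18.2°, dipping toward SSE (azimuth ≈ 150°).

18.2°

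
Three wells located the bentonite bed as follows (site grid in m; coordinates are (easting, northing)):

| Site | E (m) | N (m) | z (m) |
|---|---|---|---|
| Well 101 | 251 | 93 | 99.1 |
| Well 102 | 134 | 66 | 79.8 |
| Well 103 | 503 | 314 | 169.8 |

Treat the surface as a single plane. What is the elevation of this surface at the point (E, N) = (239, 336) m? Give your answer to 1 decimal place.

141.1 m

Two edge vectors: Well 101→Well 102 = (-117, -27, -19.3), Well 101→Well 103 = (252, 221, 70.7).
Normal n = (Well 101→Well 102) × (Well 101→Well 103) = (2356.4, 3408.3, -19053).
So ∂z/∂E = −n_x/n_z = 0.12368 and ∂z/∂N = −n_y/n_z = 0.17889.
Intercept c from Well 101: 99.1 − 31.04 − 16.64 = 51.42.
At (239, 336): z = 29.6 + 60.1 + 51.42 = 141.1 m.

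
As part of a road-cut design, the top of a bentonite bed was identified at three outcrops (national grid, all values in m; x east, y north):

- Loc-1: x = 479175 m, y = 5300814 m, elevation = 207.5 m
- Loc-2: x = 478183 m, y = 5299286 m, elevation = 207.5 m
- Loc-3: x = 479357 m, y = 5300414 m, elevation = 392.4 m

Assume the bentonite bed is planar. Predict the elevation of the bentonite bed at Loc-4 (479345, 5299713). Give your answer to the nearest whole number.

578 m

Two edge vectors: Loc-1→Loc-2 = (-992, -1528, 0), Loc-1→Loc-3 = (182, -400, 184.9).
Normal n = (Loc-1→Loc-2) × (Loc-1→Loc-3) = (-282527.2, 183420.8, 674896).
So ∂z/∂x = −n_x/n_z = 0.41862331 and ∂z/∂y = −n_y/n_z = −0.27177639.
Intercept c from Loc-1: 207.5 − 200593.83 + 1440636.10 = 1240249.78.
At (479345, 5299713): z = 200665.0 − 1440336.9 + 1240249.78 = 577.9 m.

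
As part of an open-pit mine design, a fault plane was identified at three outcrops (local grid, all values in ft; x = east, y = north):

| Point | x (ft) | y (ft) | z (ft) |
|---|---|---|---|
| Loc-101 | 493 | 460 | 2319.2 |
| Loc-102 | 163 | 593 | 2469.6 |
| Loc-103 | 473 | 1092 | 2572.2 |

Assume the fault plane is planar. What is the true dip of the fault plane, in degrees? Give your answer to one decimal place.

Two edge vectors: Loc-101→Loc-102 = (-330, 133, 150.4), Loc-101→Loc-103 = (-20, 632, 253).
Normal n = (Loc-101→Loc-102) × (Loc-101→Loc-103) = (-61403.8, 80482, -205900).
So ∂z/∂x = −n_x/n_z = −0.29822 and ∂z/∂y = −n_y/n_z = 0.39088.
Gradient magnitude |∇z| = √(a² + b²) = √(0.08894 + 0.15279) = 0.49165.
True dip = arctan(0.49165) = 26.2°, dipping toward SE (azimuth ≈ 143°).

26.2°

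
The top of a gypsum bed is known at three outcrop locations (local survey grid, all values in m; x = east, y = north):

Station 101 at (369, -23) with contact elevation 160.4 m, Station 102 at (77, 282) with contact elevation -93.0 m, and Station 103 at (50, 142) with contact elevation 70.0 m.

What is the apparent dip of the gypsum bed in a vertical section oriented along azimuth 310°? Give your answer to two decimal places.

26.12°

Two edge vectors: Station 101→Station 102 = (-292, 305, -253.4), Station 101→Station 103 = (-319, 165, -90.4).
Normal n = (Station 101→Station 102) × (Station 101→Station 103) = (14239, 54437.8, 49115).
So ∂z/∂x = −n_x/n_z = −0.28991 and ∂z/∂y = −n_y/n_z = −1.10837.
Unit vector along 310° is (sin 310°, cos 310°) = (-0.7660, 0.6428).
Slope in that direction = a·(-0.7660) + b·(0.6428) = −0.49036.
Apparent dip = arctan|0.49036| = 26.12° (true dip is 48.9°, so apparent ≤ true as expected).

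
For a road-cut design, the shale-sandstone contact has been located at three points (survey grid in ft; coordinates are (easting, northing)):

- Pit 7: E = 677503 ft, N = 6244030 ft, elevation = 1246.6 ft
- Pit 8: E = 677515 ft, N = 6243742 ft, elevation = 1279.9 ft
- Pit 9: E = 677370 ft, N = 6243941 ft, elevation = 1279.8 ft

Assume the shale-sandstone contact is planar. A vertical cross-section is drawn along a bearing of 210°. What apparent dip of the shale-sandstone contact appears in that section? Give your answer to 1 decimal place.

Let the plane be z = a·E + b·N + c.
Pit 8−Pit 7: 12a − 288b = 33.3;  Pit 9−Pit 7: −133a − 89b = 33.2.
Solving gives a = −0.16758, b = −0.12261.
Unit vector along 210° is (sin 210°, cos 210°) = (-0.5000, -0.8660).
Slope in that direction = a·(-0.5000) + b·(-0.8660) = 0.18997.
Apparent dip = arctan|0.18997| = 10.8° (true dip is 11.7°, so apparent ≤ true as expected).

10.8°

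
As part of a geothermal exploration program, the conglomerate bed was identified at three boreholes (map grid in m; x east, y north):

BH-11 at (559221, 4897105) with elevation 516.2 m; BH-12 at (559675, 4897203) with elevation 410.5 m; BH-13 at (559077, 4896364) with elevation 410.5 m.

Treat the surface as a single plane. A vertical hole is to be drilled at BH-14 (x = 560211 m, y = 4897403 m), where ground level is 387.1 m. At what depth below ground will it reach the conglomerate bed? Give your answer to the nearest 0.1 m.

Let the plane be z = a·x + b·y + c.
BH-12−BH-11: 454a + 98b = −105.7;  BH-13−BH-11: −144a − 741b = −105.7.
Solving gives a = −0.275152807, b = 0.196116065.
Then c = 516.2 − a·559221 − b·4897105 = −806013.53.
At (560211, 4897403): z_contact = −154143.63 + 960459.41 − 806013.53 = 302.24 m.
Depth below ground = 387.1 − 302.24 = 84.9 m.

84.9 m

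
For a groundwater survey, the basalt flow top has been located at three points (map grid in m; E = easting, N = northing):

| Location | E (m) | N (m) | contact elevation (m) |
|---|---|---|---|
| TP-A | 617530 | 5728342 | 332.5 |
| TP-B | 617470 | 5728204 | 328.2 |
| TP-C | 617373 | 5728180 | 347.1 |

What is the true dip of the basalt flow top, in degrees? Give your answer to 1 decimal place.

Let the plane be z = a·E + b·N + c.
TP-B−TP-A: −60a − 138b = −4.3;  TP-C−TP-A: −157a − 162b = 14.6.
Solving gives a = −0.22697, b = 0.12984.
Gradient magnitude |∇z| = √(a² + b²) = √(0.05152 + 0.01686) = 0.26149.
True dip = arctan(0.26149) = 14.7°, dipping toward ESE (azimuth ≈ 120°).

14.7°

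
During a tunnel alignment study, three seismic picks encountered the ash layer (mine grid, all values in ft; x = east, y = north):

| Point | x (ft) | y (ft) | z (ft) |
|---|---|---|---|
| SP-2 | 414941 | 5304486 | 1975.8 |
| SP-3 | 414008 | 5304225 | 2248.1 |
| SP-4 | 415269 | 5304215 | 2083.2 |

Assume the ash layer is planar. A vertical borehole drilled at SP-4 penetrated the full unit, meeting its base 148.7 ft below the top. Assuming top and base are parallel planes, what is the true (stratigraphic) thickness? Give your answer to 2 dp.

128.85 ft

Let the plane be z = a·x + b·y + c.
SP-3−SP-2: −933a − 261b = 272.3;  SP-4−SP-2: 328a − 271b = 107.4.
Solving gives a = −0.13521, b = −0.55996.
|∇z| = √(a²+b²) = 0.57605, so dip δ = arctan(0.57605) = 29.94°.
True thickness = vertical thickness × cos δ = 148.7 × cos 29.94° = 128.85 ft.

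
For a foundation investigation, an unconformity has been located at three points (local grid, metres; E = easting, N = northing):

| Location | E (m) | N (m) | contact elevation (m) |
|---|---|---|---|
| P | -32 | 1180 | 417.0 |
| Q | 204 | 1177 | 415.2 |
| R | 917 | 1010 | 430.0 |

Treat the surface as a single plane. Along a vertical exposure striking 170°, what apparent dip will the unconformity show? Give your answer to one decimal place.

7.1°

Let the plane be z = a·E + b·N + c.
Q−P: 236a − 3b = −1.8;  R−P: 949a − 170b = 13.
Solving gives a = −0.00926, b = −0.12814.
Unit vector along 170° is (sin 170°, cos 170°) = (0.1736, -0.9848).
Slope in that direction = a·(0.1736) + b·(-0.9848) = 0.12459.
Apparent dip = arctan|0.12459| = 7.1° (true dip is 7.3°, so apparent ≤ true as expected).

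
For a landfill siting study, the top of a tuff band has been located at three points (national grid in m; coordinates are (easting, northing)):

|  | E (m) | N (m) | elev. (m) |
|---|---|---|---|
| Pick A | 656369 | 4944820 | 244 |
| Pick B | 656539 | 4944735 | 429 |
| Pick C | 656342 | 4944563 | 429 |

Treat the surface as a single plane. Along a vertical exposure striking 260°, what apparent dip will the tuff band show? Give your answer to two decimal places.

28.54°

Two edge vectors: Pick A→Pick B = (170, -85, 185), Pick A→Pick C = (-27, -257, 185).
Normal n = (Pick A→Pick B) × (Pick A→Pick C) = (31820, -36445, -45985).
So ∂z/∂E = −n_x/n_z = 0.69196 and ∂z/∂N = −n_y/n_z = −0.79254.
Unit vector along 260° is (sin 260°, cos 260°) = (-0.9848, -0.1736).
Slope in that direction = a·(-0.9848) + b·(-0.1736) = −0.54383.
Apparent dip = arctan|0.54383| = 28.54° (true dip is 46.5°, so apparent ≤ true as expected).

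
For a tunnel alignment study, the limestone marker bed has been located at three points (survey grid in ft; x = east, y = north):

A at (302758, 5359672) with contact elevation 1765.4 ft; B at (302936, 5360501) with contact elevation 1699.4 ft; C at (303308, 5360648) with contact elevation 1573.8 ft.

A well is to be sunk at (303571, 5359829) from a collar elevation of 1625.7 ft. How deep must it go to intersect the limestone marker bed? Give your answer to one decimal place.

133.5 ft

Two edge vectors: A→B = (178, 829, -66), A→C = (550, 976, -191.6).
Normal n = (A→B) × (A→C) = (-94420.4, -2195.2, -282222).
So ∂z/∂x = −n_x/n_z = −0.334560736 and ∂z/∂y = −n_y/n_z = −0.007778274.
Intercept c from A: 1765.4 + 101290.94 + 41689.00 = 144745.34.
At (303571, 5359829): z_contact = −101562.94 − 41690.22 + 144745.34 = 1492.18 ft.
Depth below ground = 1625.7 − 1492.18 = 133.5 ft.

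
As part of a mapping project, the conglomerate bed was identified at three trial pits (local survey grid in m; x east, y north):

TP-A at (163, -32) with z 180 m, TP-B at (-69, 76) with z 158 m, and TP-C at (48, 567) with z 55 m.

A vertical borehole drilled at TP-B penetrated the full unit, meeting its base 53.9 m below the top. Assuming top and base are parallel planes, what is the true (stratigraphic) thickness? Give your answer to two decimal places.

52.76 m

Two edge vectors: TP-A→TP-B = (-232, 108, -22), TP-A→TP-C = (-115, 599, -125).
Normal n = (TP-A→TP-B) × (TP-A→TP-C) = (-322, -26470, -126548).
So ∂z/∂x = −n_x/n_z = −0.00254 and ∂z/∂y = −n_y/n_z = −0.20917.
|∇z| = √(a²+b²) = 0.20919, so dip δ = arctan(0.20919) = 11.82°.
True thickness = vertical thickness × cos δ = 53.9 × cos 11.82° = 52.76 m.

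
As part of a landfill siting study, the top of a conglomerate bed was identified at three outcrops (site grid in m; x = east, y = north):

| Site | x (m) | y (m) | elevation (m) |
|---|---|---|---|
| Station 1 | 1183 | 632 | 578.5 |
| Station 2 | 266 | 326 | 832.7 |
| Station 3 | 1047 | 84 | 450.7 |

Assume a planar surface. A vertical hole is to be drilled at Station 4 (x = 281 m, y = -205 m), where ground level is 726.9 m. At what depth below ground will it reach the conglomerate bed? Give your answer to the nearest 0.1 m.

74.9 m

Two edge vectors: Station 1→Station 2 = (-917, -306, 254.2), Station 1→Station 3 = (-136, -548, -127.8).
Normal n = (Station 1→Station 2) × (Station 1→Station 3) = (178408.4, -151763.8, 460900).
So ∂z/∂x = −n_x/n_z = −0.387087 and ∂z/∂y = −n_y/n_z = 0.329277.
Intercept c from Station 1: 578.5 + 457.92 − 208.10 = 828.32.
At (281, -205): z_contact = −108.77 − 67.50 + 828.32 = 652.05 m.
Depth below ground = 726.9 − 652.05 = 74.9 m.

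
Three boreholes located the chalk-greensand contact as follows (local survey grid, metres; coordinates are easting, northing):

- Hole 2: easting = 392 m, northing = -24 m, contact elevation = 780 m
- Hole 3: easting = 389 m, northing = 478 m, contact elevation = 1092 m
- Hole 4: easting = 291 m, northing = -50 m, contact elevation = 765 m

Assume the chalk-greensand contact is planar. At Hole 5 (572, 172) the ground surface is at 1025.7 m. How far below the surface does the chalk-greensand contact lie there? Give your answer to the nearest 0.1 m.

Let the plane be z = a·easting + b·northing + c.
Hole 3−Hole 2: −3a + 502b = 312;  Hole 4−Hole 2: −101a − 26b = −15.
Solving gives a = −0.01146, b = 0.62145.
Then c = 780 − a·392 − b·-24 = 799.41.
At (572, 172): z_contact = −6.56 + 106.89 + 799.41 = 899.74 m.
Depth below ground = 1025.7 − 899.74 = 126.0 m.

126.0 m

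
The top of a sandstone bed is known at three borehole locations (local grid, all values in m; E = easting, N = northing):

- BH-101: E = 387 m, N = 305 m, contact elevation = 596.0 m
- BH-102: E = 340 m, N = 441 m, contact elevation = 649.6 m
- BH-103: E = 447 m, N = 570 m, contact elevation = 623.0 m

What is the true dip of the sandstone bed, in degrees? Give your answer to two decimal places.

Two edge vectors: BH-101→BH-102 = (-47, 136, 53.6), BH-101→BH-103 = (60, 265, 27).
Normal n = (BH-101→BH-102) × (BH-101→BH-103) = (-10532, 4485, -20615).
So ∂z/∂E = −n_x/n_z = −0.51089 and ∂z/∂N = −n_y/n_z = 0.21756.
Gradient magnitude |∇z| = √(a² + b²) = √(0.26101 + 0.04733) = 0.55528.
True dip = arctan(0.55528) = 29.04°, dipping toward ESE (azimuth ≈ 113°).

29.04°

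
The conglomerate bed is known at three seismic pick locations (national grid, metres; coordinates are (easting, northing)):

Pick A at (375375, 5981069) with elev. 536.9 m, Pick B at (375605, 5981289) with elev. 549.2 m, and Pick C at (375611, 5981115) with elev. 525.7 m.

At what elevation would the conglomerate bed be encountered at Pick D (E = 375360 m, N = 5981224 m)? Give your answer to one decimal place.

558.5 m

Two edge vectors: Pick A→Pick B = (230, 220, 12.3), Pick A→Pick C = (236, 46, -11.2).
Normal n = (Pick A→Pick B) × (Pick A→Pick C) = (-3029.8, 5478.8, -41340).
So ∂z/∂E = −n_x/n_z = −0.073289792 and ∂z/∂N = −n_y/n_z = 0.132530237.
Intercept c from Pick A: 536.9 + 27511.16 − 792672.49 = −764624.44.
At (375360, 5981224): z = −27510.1 + 792693.0 − 764624.44 = 558.5 m.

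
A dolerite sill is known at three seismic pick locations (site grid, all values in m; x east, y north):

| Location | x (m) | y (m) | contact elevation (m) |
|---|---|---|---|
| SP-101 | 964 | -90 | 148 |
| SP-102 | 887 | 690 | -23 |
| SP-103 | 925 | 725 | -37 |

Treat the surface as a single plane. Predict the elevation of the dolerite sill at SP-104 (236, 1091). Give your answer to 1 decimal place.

-17.6 m

Let the plane be z = a·x + b·y + c.
SP-102−SP-101: −77a + 780b = −171;  SP-103−SP-101: −39a + 815b = −185.
Solving gives a = −0.152621, b = −0.234297.
Then c = 148 − a·964 − b·-90 = 274.04.
At (236, 1091): z = −36.0 − 255.6 + 274.04 = -17.6 m.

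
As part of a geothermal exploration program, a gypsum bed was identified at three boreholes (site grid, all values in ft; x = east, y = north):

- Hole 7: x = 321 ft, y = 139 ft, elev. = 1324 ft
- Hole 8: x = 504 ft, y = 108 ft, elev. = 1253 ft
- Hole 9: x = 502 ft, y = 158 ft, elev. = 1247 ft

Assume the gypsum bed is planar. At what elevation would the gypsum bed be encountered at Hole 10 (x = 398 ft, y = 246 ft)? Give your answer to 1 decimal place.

Two edge vectors: Hole 7→Hole 8 = (183, -31, -71), Hole 7→Hole 9 = (181, 19, -77).
Normal n = (Hole 7→Hole 8) × (Hole 7→Hole 9) = (3736, 1240, 9088).
So ∂z/∂x = −n_x/n_z = −0.41109 and ∂z/∂y = −n_y/n_z = −0.13644.
Intercept c from Hole 7: 1324 + 131.96 + 18.97 = 1474.93.
At (398, 246): z = −163.6 − 33.6 + 1474.93 = 1277.7 ft.

1277.7 ft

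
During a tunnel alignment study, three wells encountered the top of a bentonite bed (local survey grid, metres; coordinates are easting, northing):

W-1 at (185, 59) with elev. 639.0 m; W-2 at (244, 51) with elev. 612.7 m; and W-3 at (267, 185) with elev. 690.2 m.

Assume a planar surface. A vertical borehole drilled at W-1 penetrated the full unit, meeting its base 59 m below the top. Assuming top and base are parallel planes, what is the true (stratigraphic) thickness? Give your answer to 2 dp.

47.57 m

Two edge vectors: W-1→W-2 = (59, -8, -26.3), W-1→W-3 = (82, 126, 51.2).
Normal n = (W-1→W-2) × (W-1→W-3) = (2904.2, -5177.4, 8090).
So ∂z/∂easting = −n_x/n_z = −0.35899 and ∂z/∂northing = −n_y/n_z = 0.63998.
|∇z| = √(a²+b²) = 0.73378, so dip δ = arctan(0.73378) = 36.27°.
True thickness = vertical thickness × cos δ = 59 × cos 36.27° = 47.57 m.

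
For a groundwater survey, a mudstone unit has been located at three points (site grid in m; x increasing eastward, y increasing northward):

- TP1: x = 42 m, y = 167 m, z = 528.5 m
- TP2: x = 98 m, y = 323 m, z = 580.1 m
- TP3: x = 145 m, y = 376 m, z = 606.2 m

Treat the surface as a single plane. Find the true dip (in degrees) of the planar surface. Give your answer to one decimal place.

Let the plane be z = a·x + b·y + c.
TP2−TP1: 56a + 156b = 51.6;  TP3−TP1: 103a + 209b = 77.7.
Solving gives a = 0.30632, b = 0.22081.
Gradient magnitude |∇z| = √(a² + b²) = √(0.09383 + 0.04876) = 0.37761.
True dip = arctan(0.37761) = 20.7°, dipping toward SW (azimuth ≈ 234°).

20.7°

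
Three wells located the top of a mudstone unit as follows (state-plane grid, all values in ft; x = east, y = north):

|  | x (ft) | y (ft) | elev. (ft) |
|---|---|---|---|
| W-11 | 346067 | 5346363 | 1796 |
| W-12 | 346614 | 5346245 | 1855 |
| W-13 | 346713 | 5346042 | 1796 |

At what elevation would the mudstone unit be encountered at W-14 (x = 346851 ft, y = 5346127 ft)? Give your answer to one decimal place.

Let the plane be z = a·x + b·y + c.
W-12−W-11: 547a − 118b = 59;  W-13−W-11: 646a − 321b = 0.
Solving gives a = 0.190611822, b = 0.383598869.
Then c = 1796 − a·346067 − b·5346363 = −2115027.26.
At (346851, 5346127): z = 66113.9 + 2050768.3 − 2115027.26 = 1854.9 ft.

1854.9 ft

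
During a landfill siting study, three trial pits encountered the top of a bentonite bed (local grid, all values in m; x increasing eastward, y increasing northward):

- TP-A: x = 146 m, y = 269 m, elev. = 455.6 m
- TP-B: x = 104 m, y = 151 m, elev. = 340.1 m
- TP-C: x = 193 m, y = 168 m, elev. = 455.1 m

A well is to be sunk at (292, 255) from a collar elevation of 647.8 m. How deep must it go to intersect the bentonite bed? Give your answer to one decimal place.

Let the plane be z = a·x + b·y + c.
TP-B−TP-A: −42a − 118b = −115.5;  TP-C−TP-A: 47a − 101b = −0.5.
Solving gives a = 1.18579, b = 0.55675.
Then c = 455.6 − a·146 − b·269 = 132.71.
At (292, 255): z_contact = 346.25 + 141.97 + 132.71 = 620.93 m.
Depth below ground = 647.8 − 620.93 = 26.9 m.

26.9 m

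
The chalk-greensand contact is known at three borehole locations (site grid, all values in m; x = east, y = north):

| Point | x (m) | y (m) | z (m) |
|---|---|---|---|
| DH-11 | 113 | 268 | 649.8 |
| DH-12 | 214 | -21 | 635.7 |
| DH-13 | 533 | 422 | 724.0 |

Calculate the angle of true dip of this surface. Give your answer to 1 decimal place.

Two edge vectors: DH-11→DH-12 = (101, -289, -14.1), DH-11→DH-13 = (420, 154, 74.2).
Normal n = (DH-11→DH-12) × (DH-11→DH-13) = (-19272.4, -13416.2, 136934).
So ∂z/∂x = −n_x/n_z = 0.14074 and ∂z/∂y = −n_y/n_z = 0.09798.
Gradient magnitude |∇z| = √(a² + b²) = √(0.01981 + 0.00960) = 0.17149.
True dip = arctan(0.17149) = 9.7°, dipping toward SW (azimuth ≈ 235°).

9.7°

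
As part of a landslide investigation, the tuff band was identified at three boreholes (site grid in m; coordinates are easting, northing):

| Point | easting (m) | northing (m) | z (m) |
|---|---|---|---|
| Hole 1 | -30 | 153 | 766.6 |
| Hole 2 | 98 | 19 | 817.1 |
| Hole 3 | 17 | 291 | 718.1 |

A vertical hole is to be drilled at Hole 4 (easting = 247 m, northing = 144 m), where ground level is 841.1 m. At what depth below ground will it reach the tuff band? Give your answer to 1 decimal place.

65.8 m

Two edge vectors: Hole 1→Hole 2 = (128, -134, 50.5), Hole 1→Hole 3 = (47, 138, -48.5).
Normal n = (Hole 1→Hole 2) × (Hole 1→Hole 3) = (-470, 8581.5, 23962).
So ∂z/∂easting = −n_x/n_z = 0.01961 and ∂z/∂northing = −n_y/n_z = −0.35813.
Intercept c from Hole 1: 766.6 + 0.59 + 54.79 = 821.98.
At (247, 144): z_contact = 4.84 − 51.57 + 821.98 = 775.26 m.
Depth below ground = 841.1 − 775.26 = 65.8 m.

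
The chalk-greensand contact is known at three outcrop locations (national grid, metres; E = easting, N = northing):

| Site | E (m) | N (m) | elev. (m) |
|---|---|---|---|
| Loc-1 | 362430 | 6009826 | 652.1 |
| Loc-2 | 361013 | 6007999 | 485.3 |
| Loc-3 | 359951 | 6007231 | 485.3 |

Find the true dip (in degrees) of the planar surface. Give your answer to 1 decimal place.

14.4°

Two edge vectors: Loc-1→Loc-2 = (-1417, -1827, -166.8), Loc-1→Loc-3 = (-2479, -2595, -166.8).
Normal n = (Loc-1→Loc-2) × (Loc-1→Loc-3) = (-128102.4, 177141.6, -852018).
So ∂z/∂E = −n_x/n_z = −0.15035 and ∂z/∂N = −n_y/n_z = 0.20791.
Gradient magnitude |∇z| = √(a² + b²) = √(0.02261 + 0.04323) = 0.25658.
True dip = arctan(0.25658) = 14.4°, dipping toward SE (azimuth ≈ 144°).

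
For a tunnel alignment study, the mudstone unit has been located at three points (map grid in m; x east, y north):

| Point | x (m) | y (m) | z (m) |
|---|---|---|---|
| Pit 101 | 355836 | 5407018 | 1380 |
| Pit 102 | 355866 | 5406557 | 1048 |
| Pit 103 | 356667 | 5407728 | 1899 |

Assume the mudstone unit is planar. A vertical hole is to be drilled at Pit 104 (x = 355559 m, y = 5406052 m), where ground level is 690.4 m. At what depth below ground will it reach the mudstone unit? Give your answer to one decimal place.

9.1 m

Two edge vectors: Pit 101→Pit 102 = (30, -461, -332), Pit 101→Pit 103 = (831, 710, 519).
Normal n = (Pit 101→Pit 102) × (Pit 101→Pit 103) = (-3539, -291462, 404391).
So ∂z/∂x = −n_x/n_z = 0.008751431 and ∂z/∂y = −n_y/n_z = 0.720743043.
Intercept c from Pit 101: 1380 − 3114.07 − 3897070.61 = −3898804.68.
At (355559, 5406052): z_contact = 3111.65 + 3896374.37 − 3898804.68 = 681.34 m.
Depth below ground = 690.4 − 681.34 = 9.1 m.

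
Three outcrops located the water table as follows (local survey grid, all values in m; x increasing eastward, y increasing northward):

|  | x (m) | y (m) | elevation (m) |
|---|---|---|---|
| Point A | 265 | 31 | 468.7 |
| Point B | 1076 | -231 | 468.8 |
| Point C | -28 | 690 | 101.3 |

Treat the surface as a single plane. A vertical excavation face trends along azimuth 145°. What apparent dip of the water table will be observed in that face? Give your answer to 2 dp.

Two edge vectors: Point A→Point B = (811, -262, 0.1), Point A→Point C = (-293, 659, -367.4).
Normal n = (Point A→Point B) × (Point A→Point C) = (96192.9, 297932.1, 457683).
So ∂z/∂x = −n_x/n_z = −0.21017 and ∂z/∂y = −n_y/n_z = −0.65096.
Unit vector along 145° is (sin 145°, cos 145°) = (0.5736, -0.8192).
Slope in that direction = a·(0.5736) + b·(-0.8192) = 0.41268.
Apparent dip = arctan|0.41268| = 22.43° (true dip is 34.4°, so apparent ≤ true as expected).

22.43°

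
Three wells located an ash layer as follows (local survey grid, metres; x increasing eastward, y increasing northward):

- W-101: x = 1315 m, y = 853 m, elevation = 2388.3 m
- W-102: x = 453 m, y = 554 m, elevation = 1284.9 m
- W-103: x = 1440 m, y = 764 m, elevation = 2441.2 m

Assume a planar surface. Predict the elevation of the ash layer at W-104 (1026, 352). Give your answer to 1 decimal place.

1694.1 m

Two edge vectors: W-101→W-102 = (-862, -299, -1103.4), W-101→W-103 = (125, -89, 52.9).
Normal n = (W-101→W-102) × (W-101→W-103) = (-114019.7, -92325.2, 114093).
So ∂z/∂x = −n_x/n_z = 0.999358 and ∂z/∂y = −n_y/n_z = 0.809210.
Intercept c from W-101: 2388.3 − 1314.16 − 690.26 = 383.89.
At (1026, 352): z = 1025.3 + 284.8 + 383.89 = 1694.1 m.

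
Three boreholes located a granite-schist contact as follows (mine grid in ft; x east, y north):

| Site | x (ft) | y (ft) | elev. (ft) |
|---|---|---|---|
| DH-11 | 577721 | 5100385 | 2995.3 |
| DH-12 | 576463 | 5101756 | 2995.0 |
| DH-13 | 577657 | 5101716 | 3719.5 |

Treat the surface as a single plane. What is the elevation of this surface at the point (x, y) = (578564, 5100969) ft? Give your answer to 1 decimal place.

3858.4 ft

Two edge vectors: DH-11→DH-12 = (-1258, 1371, -0.3), DH-11→DH-13 = (-64, 1331, 724.2).
Normal n = (DH-11→DH-12) × (DH-11→DH-13) = (993277.5, 911062.8, -1586654).
So ∂z/∂x = −n_x/n_z = 0.626020229 and ∂z/∂y = −n_y/n_z = 0.574203828.
Intercept c from DH-11: 2995.3 − 361665.03 − 2928660.59 = −3287330.32.
At (578564, 5100969): z = 362192.8 + 2928995.9 − 3287330.32 = 3858.4 ft.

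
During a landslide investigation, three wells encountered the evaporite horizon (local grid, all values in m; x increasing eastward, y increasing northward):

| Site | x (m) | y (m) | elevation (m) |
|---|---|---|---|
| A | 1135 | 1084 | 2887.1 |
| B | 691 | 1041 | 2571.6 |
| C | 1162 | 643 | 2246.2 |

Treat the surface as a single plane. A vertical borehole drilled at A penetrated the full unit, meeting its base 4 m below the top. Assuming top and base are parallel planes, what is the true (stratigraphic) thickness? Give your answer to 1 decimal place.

2.1 m

Two edge vectors: A→B = (-444, -43, -315.5), A→C = (27, -441, -640.9).
Normal n = (A→B) × (A→C) = (-111576.8, -293078.1, 196965).
So ∂z/∂x = −n_x/n_z = 0.56648 and ∂z/∂y = −n_y/n_z = 1.48797.
|∇z| = √(a²+b²) = 1.59215, so dip δ = arctan(1.59215) = 57.87°.
True thickness = vertical thickness × cos δ = 4 × cos 57.87° = 2.1 m.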